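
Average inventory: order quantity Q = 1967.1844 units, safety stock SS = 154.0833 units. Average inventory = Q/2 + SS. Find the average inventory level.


Q/2 = 983.5922
Avg = 983.5922 + 154.0833 = 1137.6755

1137.6755 units


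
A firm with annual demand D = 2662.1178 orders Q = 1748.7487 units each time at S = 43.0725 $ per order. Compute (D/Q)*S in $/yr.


Number of orders = D/Q = 1.5223
Cost = 1.5223 * 43.0725 = 65.5692

65.5692 $/yr


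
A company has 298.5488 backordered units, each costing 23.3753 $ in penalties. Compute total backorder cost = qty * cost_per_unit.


Total = 298.5488 * 23.3753 = 6978.6678

6978.6678 $


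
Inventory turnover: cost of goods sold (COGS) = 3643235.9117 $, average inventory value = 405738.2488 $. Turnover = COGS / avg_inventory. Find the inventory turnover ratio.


Turnover = 3643235.9117 / 405738.2488 = 8.9793

8.9793


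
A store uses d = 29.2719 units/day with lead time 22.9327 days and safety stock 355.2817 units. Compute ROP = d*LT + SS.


d*LT = 29.2719 * 22.9327 = 671.2837
ROP = 671.2837 + 355.2817 = 1026.5654

1026.5654 units


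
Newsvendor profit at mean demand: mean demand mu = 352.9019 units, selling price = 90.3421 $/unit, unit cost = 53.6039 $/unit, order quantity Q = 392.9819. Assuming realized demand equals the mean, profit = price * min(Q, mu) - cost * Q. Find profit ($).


Sales at mu = min(392.9819, 352.9019) = 352.9019
Revenue = 90.3421 * 352.9019 = 31881.8987
Total cost = 53.6039 * 392.9819 = 21065.3625
Profit = 31881.8987 - 21065.3625 = 10816.5363

10816.5363 $


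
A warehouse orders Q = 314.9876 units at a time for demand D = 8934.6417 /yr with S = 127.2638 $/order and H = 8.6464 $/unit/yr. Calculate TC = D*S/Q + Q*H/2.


Ordering cost = D*S/Q = 3609.8451
Holding cost = Q*H/2 = 1361.7544
TC = 3609.8451 + 1361.7544 = 4971.5995

4971.5995 $/yr


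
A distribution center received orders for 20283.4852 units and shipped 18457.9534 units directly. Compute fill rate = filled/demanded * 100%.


FR = 18457.9534 / 20283.4852 * 100 = 90.9999

90.9999%


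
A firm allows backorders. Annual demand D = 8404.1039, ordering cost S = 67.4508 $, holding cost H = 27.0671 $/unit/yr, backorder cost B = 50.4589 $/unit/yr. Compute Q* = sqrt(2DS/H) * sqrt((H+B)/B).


sqrt(2DS/H) = 204.6602
sqrt((H+B)/B) = 1.2395
Q* = 204.6602 * 1.2395 = 253.6811

253.6811 units


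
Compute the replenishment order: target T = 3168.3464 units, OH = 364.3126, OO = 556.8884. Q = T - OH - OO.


Inventory position = OH + OO = 364.3126 + 556.8884 = 921.2010
Q = 3168.3464 - 921.2010 = 2247.1454

2247.1454 units


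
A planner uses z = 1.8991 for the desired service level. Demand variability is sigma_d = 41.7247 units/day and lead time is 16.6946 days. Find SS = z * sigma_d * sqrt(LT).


sqrt(LT) = sqrt(16.6946) = 4.0859
SS = 1.8991 * 41.7247 * 4.0859 = 323.7644

323.7644 units


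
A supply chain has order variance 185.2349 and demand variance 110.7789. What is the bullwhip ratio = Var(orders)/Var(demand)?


BW = 185.2349 / 110.7789 = 1.6721

1.6721


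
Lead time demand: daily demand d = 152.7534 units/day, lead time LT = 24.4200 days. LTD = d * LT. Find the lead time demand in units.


LTD = 152.7534 * 24.4200 = 3730.2380

3730.2380 units


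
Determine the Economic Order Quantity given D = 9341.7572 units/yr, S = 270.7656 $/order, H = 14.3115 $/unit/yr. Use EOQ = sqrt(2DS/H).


2*D*S = 2 * 9341.7572 * 270.7656 = 5058852.9866
2*D*S/H = 353481.6746
EOQ = sqrt(353481.6746) = 594.5432

594.5432 units


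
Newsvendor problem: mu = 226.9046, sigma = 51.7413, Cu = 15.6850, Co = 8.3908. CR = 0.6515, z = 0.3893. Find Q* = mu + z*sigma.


CR = Cu/(Cu+Co) = 15.6850/(15.6850+8.3908) = 0.6515
z = 0.3893
Q* = 226.9046 + 0.3893 * 51.7413 = 247.0475

247.0475 units


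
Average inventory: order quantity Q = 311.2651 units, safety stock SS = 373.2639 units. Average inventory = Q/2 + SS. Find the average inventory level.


Q/2 = 155.6326
Avg = 155.6326 + 373.2639 = 528.8964

528.8964 units


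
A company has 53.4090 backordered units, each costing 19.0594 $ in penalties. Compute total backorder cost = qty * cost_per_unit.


Total = 53.4090 * 19.0594 = 1017.9435

1017.9435 $


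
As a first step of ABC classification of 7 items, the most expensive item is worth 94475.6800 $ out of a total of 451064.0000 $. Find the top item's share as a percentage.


Top item = 94475.6800
Total = 451064.0000
Percentage = 94475.6800 / 451064.0000 * 100 = 20.9451

20.9451%


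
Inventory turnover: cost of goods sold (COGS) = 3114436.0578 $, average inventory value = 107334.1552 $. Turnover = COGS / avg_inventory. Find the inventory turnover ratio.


Turnover = 3114436.0578 / 107334.1552 = 29.0163

29.0163


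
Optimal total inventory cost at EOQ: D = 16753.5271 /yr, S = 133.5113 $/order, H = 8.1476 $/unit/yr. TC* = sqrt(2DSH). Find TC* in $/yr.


2*D*S*H = 36448861.9092
TC* = sqrt(36448861.9092) = 6037.2893

6037.2893 $/yr


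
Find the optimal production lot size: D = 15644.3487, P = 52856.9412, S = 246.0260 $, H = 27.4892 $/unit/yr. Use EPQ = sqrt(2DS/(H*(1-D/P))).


1 - D/P = 1 - 0.2960 = 0.7040
H*(1-D/P) = 19.3531
2DS = 7697833.0665
EPQ = sqrt(397757.6012) = 630.6803

630.6803 units


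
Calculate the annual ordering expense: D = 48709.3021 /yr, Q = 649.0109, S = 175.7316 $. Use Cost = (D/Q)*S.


Number of orders = D/Q = 75.0516
Cost = 75.0516 * 175.7316 = 13188.9366

13188.9366 $/yr


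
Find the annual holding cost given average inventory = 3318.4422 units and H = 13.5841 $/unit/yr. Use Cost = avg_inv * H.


Cost = 3318.4422 * 13.5841 = 45078.0507

45078.0507 $/yr


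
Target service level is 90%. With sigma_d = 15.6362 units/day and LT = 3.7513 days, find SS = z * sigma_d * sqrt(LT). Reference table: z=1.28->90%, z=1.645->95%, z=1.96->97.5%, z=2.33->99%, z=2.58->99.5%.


From the table, SL = 90% corresponds to z = 1.28
sqrt(LT) = sqrt(3.7513) = 1.9368
SS = 1.28 * 15.6362 * 1.9368 = 38.7643

38.7643 units


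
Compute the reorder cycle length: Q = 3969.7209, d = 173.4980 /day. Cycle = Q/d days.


Cycle = 3969.7209 / 173.4980 = 22.8805

22.8805 days


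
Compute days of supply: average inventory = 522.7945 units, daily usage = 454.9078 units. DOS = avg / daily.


DOS = 522.7945 / 454.9078 = 1.1492

1.1492 days


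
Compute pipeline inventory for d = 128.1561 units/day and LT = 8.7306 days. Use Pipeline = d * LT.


Pipeline = 128.1561 * 8.7306 = 1118.8796

1118.8796 units


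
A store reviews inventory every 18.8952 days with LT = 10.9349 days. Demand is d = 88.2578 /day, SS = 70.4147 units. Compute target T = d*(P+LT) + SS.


P + LT = 29.8301
d*(P+LT) = 88.2578 * 29.8301 = 2632.7390
T = 2632.7390 + 70.4147 = 2703.1537

2703.1537 units


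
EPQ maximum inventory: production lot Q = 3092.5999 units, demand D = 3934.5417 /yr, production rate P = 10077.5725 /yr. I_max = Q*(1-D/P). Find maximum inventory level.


D/P = 0.3904
1 - D/P = 0.6096
I_max = 3092.5999 * 0.6096 = 1885.1699

1885.1699 units


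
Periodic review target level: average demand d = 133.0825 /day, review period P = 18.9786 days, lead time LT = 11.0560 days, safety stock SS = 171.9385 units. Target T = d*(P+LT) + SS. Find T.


P + LT = 30.0346
d*(P+LT) = 133.0825 * 30.0346 = 3997.0797
T = 3997.0797 + 171.9385 = 4169.0182

4169.0182 units


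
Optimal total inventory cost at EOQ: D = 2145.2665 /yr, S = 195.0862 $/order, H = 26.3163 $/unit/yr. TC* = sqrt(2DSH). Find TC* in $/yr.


2*D*S*H = 22027368.8738
TC* = sqrt(22027368.8738) = 4693.3324

4693.3324 $/yr


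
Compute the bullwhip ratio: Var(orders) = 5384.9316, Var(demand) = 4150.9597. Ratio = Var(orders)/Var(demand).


BW = 5384.9316 / 4150.9597 = 1.2973

1.2973


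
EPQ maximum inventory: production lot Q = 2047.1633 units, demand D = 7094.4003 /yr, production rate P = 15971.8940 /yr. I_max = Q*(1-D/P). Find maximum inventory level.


D/P = 0.4442
1 - D/P = 0.5558
I_max = 2047.1633 * 0.5558 = 1137.8537

1137.8537 units


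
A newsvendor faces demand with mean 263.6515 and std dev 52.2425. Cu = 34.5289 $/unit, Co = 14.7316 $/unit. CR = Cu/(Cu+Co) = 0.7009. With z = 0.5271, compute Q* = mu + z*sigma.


CR = Cu/(Cu+Co) = 34.5289/(34.5289+14.7316) = 0.7009
z = 0.5271
Q* = 263.6515 + 0.5271 * 52.2425 = 291.1885

291.1885 units


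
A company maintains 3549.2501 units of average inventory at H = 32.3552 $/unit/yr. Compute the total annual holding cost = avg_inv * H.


Cost = 3549.2501 * 32.3552 = 114836.6968

114836.6968 $/yr


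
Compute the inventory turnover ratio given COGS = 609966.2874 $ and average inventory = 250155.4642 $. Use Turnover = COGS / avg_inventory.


Turnover = 609966.2874 / 250155.4642 = 2.4383

2.4383


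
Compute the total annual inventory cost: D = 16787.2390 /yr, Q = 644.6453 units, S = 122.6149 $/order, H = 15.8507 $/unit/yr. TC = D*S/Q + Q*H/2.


Ordering cost = D*S/Q = 3193.0205
Holding cost = Q*H/2 = 5109.0396
TC = 3193.0205 + 5109.0396 = 8302.0601

8302.0601 $/yr


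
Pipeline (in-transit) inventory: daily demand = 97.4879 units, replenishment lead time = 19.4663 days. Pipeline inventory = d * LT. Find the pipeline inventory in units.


Pipeline = 97.4879 * 19.4663 = 1897.7287

1897.7287 units


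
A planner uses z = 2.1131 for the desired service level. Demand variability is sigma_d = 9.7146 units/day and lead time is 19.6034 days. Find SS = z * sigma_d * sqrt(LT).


sqrt(LT) = sqrt(19.6034) = 4.4276
SS = 2.1131 * 9.7146 * 4.4276 = 90.8889

90.8889 units


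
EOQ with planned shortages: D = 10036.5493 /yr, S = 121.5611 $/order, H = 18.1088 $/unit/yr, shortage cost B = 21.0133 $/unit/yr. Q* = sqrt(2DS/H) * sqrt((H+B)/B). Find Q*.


sqrt(2DS/H) = 367.0791
sqrt((H+B)/B) = 1.3645
Q* = 367.0791 * 1.3645 = 500.8684

500.8684 units


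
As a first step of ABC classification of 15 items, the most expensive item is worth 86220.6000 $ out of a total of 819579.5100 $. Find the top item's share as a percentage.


Top item = 86220.6000
Total = 819579.5100
Percentage = 86220.6000 / 819579.5100 * 100 = 10.5201

10.5201%


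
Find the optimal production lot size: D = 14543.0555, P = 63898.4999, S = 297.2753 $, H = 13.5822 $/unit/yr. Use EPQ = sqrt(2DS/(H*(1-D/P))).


1 - D/P = 1 - 0.2276 = 0.7724
H*(1-D/P) = 10.4909
2DS = 8646582.3734
EPQ = sqrt(824194.9666) = 907.8518

907.8518 units


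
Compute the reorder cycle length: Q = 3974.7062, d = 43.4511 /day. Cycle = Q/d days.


Cycle = 3974.7062 / 43.4511 = 91.4754

91.4754 days


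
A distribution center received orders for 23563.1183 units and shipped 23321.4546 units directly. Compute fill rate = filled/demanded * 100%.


FR = 23321.4546 / 23563.1183 * 100 = 98.9744

98.9744%


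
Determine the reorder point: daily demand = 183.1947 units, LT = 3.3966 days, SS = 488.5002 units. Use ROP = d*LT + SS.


d*LT = 183.1947 * 3.3966 = 622.2391
ROP = 622.2391 + 488.5002 = 1110.7393

1110.7393 units


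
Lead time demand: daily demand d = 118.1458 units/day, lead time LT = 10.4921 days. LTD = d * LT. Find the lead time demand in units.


LTD = 118.1458 * 10.4921 = 1239.5975

1239.5975 units


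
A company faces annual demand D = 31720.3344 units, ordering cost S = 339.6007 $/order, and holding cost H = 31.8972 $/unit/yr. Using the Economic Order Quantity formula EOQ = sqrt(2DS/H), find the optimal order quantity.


2*D*S = 2 * 31720.3344 * 339.6007 = 21544495.5329
2*D*S/H = 675435.3214
EOQ = sqrt(675435.3214) = 821.8487

821.8487 units


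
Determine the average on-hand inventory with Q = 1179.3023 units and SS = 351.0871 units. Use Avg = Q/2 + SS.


Q/2 = 589.6512
Avg = 589.6512 + 351.0871 = 940.7383

940.7383 units


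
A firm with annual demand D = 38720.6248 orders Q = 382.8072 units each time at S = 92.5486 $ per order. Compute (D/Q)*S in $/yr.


Number of orders = D/Q = 101.1492
Cost = 101.1492 * 92.5486 = 9361.2127

9361.2127 $/yr


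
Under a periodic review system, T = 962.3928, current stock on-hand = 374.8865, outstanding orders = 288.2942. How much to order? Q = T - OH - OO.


Inventory position = OH + OO = 374.8865 + 288.2942 = 663.1807
Q = 962.3928 - 663.1807 = 299.2121

299.2121 units


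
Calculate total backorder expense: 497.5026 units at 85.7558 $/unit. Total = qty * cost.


Total = 497.5026 * 85.7558 = 42663.7335

42663.7335 $


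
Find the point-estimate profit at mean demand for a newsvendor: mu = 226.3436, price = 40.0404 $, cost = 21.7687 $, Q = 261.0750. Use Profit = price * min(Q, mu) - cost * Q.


Sales at mu = min(261.0750, 226.3436) = 226.3436
Revenue = 40.0404 * 226.3436 = 9062.8883
Total cost = 21.7687 * 261.0750 = 5683.2634
Profit = 9062.8883 - 5683.2634 = 3379.6249

3379.6249 $


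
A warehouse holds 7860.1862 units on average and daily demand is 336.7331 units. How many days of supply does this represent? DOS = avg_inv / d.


DOS = 7860.1862 / 336.7331 = 23.3425

23.3425 days


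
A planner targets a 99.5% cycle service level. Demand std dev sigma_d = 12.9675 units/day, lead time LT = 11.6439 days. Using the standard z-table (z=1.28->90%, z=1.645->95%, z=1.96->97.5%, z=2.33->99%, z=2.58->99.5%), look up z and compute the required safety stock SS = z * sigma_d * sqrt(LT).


From the table, SL = 99.5% corresponds to z = 2.58
sqrt(LT) = sqrt(11.6439) = 3.4123
SS = 2.58 * 12.9675 * 3.4123 = 114.1630

114.1630 units


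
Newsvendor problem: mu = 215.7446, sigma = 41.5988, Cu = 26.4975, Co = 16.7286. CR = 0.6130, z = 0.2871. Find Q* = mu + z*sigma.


CR = Cu/(Cu+Co) = 26.4975/(26.4975+16.7286) = 0.6130
z = 0.2871
Q* = 215.7446 + 0.2871 * 41.5988 = 227.6876

227.6876 units


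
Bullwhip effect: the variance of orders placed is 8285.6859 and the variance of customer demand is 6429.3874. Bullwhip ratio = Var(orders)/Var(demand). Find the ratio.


BW = 8285.6859 / 6429.3874 = 1.2887

1.2887


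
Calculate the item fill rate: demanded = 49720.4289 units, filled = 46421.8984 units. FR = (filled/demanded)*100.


FR = 46421.8984 / 49720.4289 * 100 = 93.3658

93.3658%


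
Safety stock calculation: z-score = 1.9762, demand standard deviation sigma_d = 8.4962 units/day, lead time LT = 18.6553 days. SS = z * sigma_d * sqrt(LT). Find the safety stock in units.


sqrt(LT) = sqrt(18.6553) = 4.3192
SS = 1.9762 * 8.4962 * 4.3192 = 72.5198

72.5198 units


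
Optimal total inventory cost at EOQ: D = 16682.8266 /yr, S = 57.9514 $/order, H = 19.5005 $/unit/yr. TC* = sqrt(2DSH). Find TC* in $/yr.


2*D*S*H = 37705899.9328
TC* = sqrt(37705899.9328) = 6140.5130

6140.5130 $/yr


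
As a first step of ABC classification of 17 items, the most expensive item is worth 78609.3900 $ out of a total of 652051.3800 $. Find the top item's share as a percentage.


Top item = 78609.3900
Total = 652051.3800
Percentage = 78609.3900 / 652051.3800 * 100 = 12.0557

12.0557%


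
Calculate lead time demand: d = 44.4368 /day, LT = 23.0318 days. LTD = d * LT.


LTD = 44.4368 * 23.0318 = 1023.4595

1023.4595 units


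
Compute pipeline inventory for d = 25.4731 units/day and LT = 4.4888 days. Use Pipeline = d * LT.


Pipeline = 25.4731 * 4.4888 = 114.3437

114.3437 units


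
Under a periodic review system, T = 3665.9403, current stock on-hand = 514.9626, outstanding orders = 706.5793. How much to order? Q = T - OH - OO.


Inventory position = OH + OO = 514.9626 + 706.5793 = 1221.5419
Q = 3665.9403 - 1221.5419 = 2444.3984

2444.3984 units


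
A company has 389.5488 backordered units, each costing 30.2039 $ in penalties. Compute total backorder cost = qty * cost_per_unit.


Total = 389.5488 * 30.2039 = 11765.8930

11765.8930 $


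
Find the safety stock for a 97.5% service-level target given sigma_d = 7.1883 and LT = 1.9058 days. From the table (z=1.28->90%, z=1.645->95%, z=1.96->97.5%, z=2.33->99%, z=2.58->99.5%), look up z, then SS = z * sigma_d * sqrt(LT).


From the table, SL = 97.5% corresponds to z = 1.96
sqrt(LT) = sqrt(1.9058) = 1.3805
SS = 1.96 * 7.1883 * 1.3805 = 19.4501

19.4501 units


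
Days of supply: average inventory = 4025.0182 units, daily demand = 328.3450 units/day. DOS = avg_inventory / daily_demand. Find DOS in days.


DOS = 4025.0182 / 328.3450 = 12.2585

12.2585 days


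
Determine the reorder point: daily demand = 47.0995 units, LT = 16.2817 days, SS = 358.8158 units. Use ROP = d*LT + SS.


d*LT = 47.0995 * 16.2817 = 766.8599
ROP = 766.8599 + 358.8158 = 1125.6757

1125.6757 units


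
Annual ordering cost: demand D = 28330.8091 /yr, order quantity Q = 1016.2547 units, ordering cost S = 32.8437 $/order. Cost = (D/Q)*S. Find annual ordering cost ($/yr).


Number of orders = D/Q = 27.8777
Cost = 27.8777 * 32.8437 = 915.6057

915.6057 $/yr


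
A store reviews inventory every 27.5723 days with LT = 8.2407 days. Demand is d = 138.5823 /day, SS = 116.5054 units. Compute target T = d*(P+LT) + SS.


P + LT = 35.8130
d*(P+LT) = 138.5823 * 35.8130 = 4963.0479
T = 4963.0479 + 116.5054 = 5079.5533

5079.5533 units


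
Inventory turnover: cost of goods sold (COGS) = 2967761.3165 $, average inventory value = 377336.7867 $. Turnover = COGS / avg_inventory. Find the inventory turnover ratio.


Turnover = 2967761.3165 / 377336.7867 = 7.8650

7.8650


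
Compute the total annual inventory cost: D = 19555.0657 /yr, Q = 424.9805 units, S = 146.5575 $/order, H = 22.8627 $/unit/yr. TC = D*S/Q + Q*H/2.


Ordering cost = D*S/Q = 6743.7013
Holding cost = Q*H/2 = 4858.1008
TC = 6743.7013 + 4858.1008 = 11601.8021

11601.8021 $/yr


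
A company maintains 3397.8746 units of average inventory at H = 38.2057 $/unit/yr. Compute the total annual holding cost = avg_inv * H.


Cost = 3397.8746 * 38.2057 = 129818.1776

129818.1776 $/yr


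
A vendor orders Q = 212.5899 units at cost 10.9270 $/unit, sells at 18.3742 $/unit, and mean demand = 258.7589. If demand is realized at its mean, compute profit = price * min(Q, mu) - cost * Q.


Sales at mu = min(212.5899, 258.7589) = 212.5899
Revenue = 18.3742 * 212.5899 = 3906.1693
Total cost = 10.9270 * 212.5899 = 2322.9698
Profit = 3906.1693 - 2322.9698 = 1583.1995

1583.1995 $


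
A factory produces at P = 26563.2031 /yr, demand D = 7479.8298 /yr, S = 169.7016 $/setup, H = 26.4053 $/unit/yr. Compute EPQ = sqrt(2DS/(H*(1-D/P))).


1 - D/P = 1 - 0.2816 = 0.7184
H*(1-D/P) = 18.9699
2DS = 2538678.1696
EPQ = sqrt(133826.4136) = 365.8229

365.8229 units


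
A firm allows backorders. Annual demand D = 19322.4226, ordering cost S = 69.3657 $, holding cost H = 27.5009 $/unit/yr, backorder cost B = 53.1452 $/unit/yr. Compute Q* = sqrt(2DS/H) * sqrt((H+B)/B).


sqrt(2DS/H) = 312.2085
sqrt((H+B)/B) = 1.2319
Q* = 312.2085 * 1.2319 = 384.5957

384.5957 units


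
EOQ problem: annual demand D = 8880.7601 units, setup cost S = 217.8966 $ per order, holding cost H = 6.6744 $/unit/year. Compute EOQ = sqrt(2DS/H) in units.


2*D*S = 2 * 8880.7601 * 217.8966 = 3870174.8624
2*D*S/H = 579853.5992
EOQ = sqrt(579853.5992) = 761.4812

761.4812 units


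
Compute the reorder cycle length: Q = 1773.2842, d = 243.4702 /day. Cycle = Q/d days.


Cycle = 1773.2842 / 243.4702 = 7.2834

7.2834 days


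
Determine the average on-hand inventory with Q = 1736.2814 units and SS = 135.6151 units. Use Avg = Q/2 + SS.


Q/2 = 868.1407
Avg = 868.1407 + 135.6151 = 1003.7558

1003.7558 units


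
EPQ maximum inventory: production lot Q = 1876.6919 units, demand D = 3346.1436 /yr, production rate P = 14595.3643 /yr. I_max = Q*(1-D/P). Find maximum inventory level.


D/P = 0.2293
1 - D/P = 0.7707
I_max = 1876.6919 * 0.7707 = 1446.4402

1446.4402 units


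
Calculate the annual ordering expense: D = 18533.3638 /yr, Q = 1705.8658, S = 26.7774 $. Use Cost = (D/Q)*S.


Number of orders = D/Q = 10.8645
Cost = 10.8645 * 26.7774 = 290.9228

290.9228 $/yr


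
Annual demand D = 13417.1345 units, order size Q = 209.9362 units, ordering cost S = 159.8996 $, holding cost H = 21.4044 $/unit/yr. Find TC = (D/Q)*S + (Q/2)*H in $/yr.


Ordering cost = D*S/Q = 10219.2687
Holding cost = Q*H/2 = 2246.7792
TC = 10219.2687 + 2246.7792 = 12466.0479

12466.0479 $/yr


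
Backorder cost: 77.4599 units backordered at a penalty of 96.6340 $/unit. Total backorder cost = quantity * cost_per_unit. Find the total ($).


Total = 77.4599 * 96.6340 = 7485.2600

7485.2600 $


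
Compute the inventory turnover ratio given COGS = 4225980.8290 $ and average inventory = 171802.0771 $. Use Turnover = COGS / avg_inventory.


Turnover = 4225980.8290 / 171802.0771 = 24.5980

24.5980


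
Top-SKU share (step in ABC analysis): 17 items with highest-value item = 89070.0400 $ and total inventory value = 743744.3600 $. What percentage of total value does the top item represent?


Top item = 89070.0400
Total = 743744.3600
Percentage = 89070.0400 / 743744.3600 * 100 = 11.9759

11.9759%


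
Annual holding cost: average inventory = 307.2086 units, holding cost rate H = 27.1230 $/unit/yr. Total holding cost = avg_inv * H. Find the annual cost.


Cost = 307.2086 * 27.1230 = 8332.4189

8332.4189 $/yr


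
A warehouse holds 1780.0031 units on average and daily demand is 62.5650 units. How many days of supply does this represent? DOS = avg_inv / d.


DOS = 1780.0031 / 62.5650 = 28.4505

28.4505 days


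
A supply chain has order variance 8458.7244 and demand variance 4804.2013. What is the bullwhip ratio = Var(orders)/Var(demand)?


BW = 8458.7244 / 4804.2013 = 1.7607

1.7607


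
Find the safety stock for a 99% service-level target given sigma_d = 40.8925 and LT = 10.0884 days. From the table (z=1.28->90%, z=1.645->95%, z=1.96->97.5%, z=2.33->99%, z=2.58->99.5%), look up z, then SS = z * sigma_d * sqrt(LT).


From the table, SL = 99% corresponds to z = 2.33
sqrt(LT) = sqrt(10.0884) = 3.1762
SS = 2.33 * 40.8925 * 3.1762 = 302.6291

302.6291 units


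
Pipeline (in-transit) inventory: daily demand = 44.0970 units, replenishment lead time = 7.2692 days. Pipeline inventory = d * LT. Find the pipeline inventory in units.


Pipeline = 44.0970 * 7.2692 = 320.5499

320.5499 units


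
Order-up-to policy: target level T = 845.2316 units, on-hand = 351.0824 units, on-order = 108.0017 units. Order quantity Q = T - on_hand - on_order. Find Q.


Inventory position = OH + OO = 351.0824 + 108.0017 = 459.0841
Q = 845.2316 - 459.0841 = 386.1475

386.1475 units


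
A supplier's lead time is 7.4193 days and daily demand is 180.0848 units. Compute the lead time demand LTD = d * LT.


LTD = 180.0848 * 7.4193 = 1336.1032

1336.1032 units


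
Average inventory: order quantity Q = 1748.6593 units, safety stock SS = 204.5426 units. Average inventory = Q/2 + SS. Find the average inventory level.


Q/2 = 874.3297
Avg = 874.3297 + 204.5426 = 1078.8722

1078.8722 units


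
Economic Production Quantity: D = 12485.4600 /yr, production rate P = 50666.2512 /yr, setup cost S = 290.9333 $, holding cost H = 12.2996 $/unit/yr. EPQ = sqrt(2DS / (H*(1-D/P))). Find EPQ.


1 - D/P = 1 - 0.2464 = 0.7536
H*(1-D/P) = 9.2687
2DS = 7264872.1596
EPQ = sqrt(783810.0664) = 885.3305

885.3305 units


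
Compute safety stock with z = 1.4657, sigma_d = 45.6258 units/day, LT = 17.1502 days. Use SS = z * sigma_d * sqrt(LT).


sqrt(LT) = sqrt(17.1502) = 4.1413
SS = 1.4657 * 45.6258 * 4.1413 = 276.9429

276.9429 units


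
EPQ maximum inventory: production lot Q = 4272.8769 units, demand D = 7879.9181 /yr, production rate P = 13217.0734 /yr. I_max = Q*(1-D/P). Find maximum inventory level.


D/P = 0.5962
1 - D/P = 0.4038
I_max = 4272.8769 * 0.4038 = 1725.4204

1725.4204 units


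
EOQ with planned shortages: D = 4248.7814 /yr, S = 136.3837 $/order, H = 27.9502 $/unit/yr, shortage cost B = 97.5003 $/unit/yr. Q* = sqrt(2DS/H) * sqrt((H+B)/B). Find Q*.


sqrt(2DS/H) = 203.6273
sqrt((H+B)/B) = 1.1343
Q* = 203.6273 * 1.1343 = 230.9772

230.9772 units


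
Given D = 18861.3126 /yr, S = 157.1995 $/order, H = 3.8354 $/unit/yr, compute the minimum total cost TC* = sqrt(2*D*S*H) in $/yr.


2*D*S*H = 22743836.9313
TC* = sqrt(22743836.9313) = 4769.0499

4769.0499 $/yr


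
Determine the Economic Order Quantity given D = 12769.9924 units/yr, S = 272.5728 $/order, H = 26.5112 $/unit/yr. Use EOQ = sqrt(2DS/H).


2*D*S = 2 * 12769.9924 * 272.5728 = 6961505.1689
2*D*S/H = 262587.3280
EOQ = sqrt(262587.3280) = 512.4328

512.4328 units


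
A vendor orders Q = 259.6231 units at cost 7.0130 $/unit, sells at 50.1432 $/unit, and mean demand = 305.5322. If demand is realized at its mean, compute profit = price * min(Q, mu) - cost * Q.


Sales at mu = min(259.6231, 305.5322) = 259.6231
Revenue = 50.1432 * 259.6231 = 13018.3330
Total cost = 7.0130 * 259.6231 = 1820.7368
Profit = 13018.3330 - 1820.7368 = 11197.5962

11197.5962 $


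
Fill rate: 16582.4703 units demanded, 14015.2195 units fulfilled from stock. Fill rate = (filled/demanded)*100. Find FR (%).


FR = 14015.2195 / 16582.4703 * 100 = 84.5183

84.5183%


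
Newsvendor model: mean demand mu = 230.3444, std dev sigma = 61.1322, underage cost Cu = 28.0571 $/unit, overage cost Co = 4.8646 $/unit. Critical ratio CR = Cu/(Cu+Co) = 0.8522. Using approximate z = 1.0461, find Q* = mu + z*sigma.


CR = Cu/(Cu+Co) = 28.0571/(28.0571+4.8646) = 0.8522
z = 1.0461
Q* = 230.3444 + 1.0461 * 61.1322 = 294.2948

294.2948 units


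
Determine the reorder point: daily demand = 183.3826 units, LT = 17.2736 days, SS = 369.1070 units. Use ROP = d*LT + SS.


d*LT = 183.3826 * 17.2736 = 3167.6777
ROP = 3167.6777 + 369.1070 = 3536.7847

3536.7847 units


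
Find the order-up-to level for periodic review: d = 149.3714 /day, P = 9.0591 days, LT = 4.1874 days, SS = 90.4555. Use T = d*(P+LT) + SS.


P + LT = 13.2465
d*(P+LT) = 149.3714 * 13.2465 = 1978.6483
T = 1978.6483 + 90.4555 = 2069.1038

2069.1038 units


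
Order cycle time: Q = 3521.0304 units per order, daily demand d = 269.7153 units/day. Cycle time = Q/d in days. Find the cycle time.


Cycle = 3521.0304 / 269.7153 = 13.0546

13.0546 days


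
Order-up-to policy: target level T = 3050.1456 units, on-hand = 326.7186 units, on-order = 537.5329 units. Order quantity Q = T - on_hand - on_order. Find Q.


Inventory position = OH + OO = 326.7186 + 537.5329 = 864.2515
Q = 3050.1456 - 864.2515 = 2185.8941

2185.8941 units


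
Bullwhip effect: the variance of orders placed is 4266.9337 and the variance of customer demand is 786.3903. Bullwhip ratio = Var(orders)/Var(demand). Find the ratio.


BW = 4266.9337 / 786.3903 = 5.4260

5.4260


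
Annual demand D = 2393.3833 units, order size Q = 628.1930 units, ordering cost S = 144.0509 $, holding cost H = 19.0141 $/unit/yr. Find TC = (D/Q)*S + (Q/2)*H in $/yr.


Ordering cost = D*S/Q = 548.8266
Holding cost = Q*H/2 = 5972.2623
TC = 548.8266 + 5972.2623 = 6521.0888

6521.0888 $/yr


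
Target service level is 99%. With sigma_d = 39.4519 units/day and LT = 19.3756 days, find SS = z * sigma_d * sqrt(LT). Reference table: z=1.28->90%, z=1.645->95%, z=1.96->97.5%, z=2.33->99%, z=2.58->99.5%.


From the table, SL = 99% corresponds to z = 2.33
sqrt(LT) = sqrt(19.3756) = 4.4018
SS = 2.33 * 39.4519 * 4.4018 = 404.6238

404.6238 units


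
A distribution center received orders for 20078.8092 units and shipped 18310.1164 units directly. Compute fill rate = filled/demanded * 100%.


FR = 18310.1164 / 20078.8092 * 100 = 91.1912

91.1912%


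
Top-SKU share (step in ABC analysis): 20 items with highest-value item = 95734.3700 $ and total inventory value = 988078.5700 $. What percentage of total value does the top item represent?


Top item = 95734.3700
Total = 988078.5700
Percentage = 95734.3700 / 988078.5700 * 100 = 9.6889

9.6889%


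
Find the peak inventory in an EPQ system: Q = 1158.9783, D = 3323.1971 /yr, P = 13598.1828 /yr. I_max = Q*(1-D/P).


D/P = 0.2444
1 - D/P = 0.7556
I_max = 1158.9783 * 0.7556 = 875.7409

875.7409 units


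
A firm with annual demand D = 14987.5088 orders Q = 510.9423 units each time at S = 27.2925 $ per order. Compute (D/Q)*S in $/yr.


Number of orders = D/Q = 29.3331
Cost = 29.3331 * 27.2925 = 800.5729

800.5729 $/yr


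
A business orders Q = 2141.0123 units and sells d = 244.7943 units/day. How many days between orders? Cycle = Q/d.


Cycle = 2141.0123 / 244.7943 = 8.7462

8.7462 days


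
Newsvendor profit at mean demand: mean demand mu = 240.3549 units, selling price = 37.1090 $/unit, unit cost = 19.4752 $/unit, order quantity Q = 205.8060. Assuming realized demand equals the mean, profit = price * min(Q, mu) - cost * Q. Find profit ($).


Sales at mu = min(205.8060, 240.3549) = 205.8060
Revenue = 37.1090 * 205.8060 = 7637.2549
Total cost = 19.4752 * 205.8060 = 4008.1130
Profit = 7637.2549 - 4008.1130 = 3629.1418

3629.1418 $


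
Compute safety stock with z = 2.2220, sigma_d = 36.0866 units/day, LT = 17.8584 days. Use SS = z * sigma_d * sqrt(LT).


sqrt(LT) = sqrt(17.8584) = 4.2259
SS = 2.2220 * 36.0866 * 4.2259 = 338.8530

338.8530 units


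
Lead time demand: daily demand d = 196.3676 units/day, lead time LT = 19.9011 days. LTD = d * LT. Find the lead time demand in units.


LTD = 196.3676 * 19.9011 = 3907.9312

3907.9312 units


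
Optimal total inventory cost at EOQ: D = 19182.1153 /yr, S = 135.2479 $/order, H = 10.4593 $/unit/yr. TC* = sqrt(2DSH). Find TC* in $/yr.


2*D*S*H = 54269977.7075
TC* = sqrt(54269977.7075) = 7366.8160

7366.8160 $/yr


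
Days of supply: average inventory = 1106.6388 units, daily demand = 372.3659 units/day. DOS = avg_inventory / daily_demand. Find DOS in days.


DOS = 1106.6388 / 372.3659 = 2.9719

2.9719 days


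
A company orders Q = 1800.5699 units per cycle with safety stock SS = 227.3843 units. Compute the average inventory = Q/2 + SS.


Q/2 = 900.2849
Avg = 900.2849 + 227.3843 = 1127.6692

1127.6692 units


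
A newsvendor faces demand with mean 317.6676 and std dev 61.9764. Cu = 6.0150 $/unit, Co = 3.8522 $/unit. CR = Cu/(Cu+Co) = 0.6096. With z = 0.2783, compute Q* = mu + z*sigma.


CR = Cu/(Cu+Co) = 6.0150/(6.0150+3.8522) = 0.6096
z = 0.2783
Q* = 317.6676 + 0.2783 * 61.9764 = 334.9156

334.9156 units


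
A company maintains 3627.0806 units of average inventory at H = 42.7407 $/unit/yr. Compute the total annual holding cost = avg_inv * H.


Cost = 3627.0806 * 42.7407 = 155023.9638

155023.9638 $/yr


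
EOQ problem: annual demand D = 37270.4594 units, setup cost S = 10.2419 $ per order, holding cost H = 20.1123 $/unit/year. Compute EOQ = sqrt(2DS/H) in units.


2*D*S = 2 * 37270.4594 * 10.2419 = 763440.6363
2*D*S/H = 37958.8926
EOQ = sqrt(37958.8926) = 194.8304

194.8304 units


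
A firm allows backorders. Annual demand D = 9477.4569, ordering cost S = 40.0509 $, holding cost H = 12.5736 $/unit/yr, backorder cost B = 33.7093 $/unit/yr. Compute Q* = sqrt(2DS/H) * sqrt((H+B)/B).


sqrt(2DS/H) = 245.7181
sqrt((H+B)/B) = 1.1718
Q* = 245.7181 * 1.1718 = 287.9205

287.9205 units


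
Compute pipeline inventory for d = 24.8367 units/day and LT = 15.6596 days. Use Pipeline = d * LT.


Pipeline = 24.8367 * 15.6596 = 388.9328

388.9328 units


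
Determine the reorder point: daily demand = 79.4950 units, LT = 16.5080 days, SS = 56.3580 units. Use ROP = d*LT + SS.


d*LT = 79.4950 * 16.5080 = 1312.3035
ROP = 1312.3035 + 56.3580 = 1368.6615

1368.6615 units


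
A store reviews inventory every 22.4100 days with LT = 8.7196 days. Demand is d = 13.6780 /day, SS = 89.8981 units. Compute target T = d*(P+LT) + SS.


P + LT = 31.1296
d*(P+LT) = 13.6780 * 31.1296 = 425.7907
T = 425.7907 + 89.8981 = 515.6888

515.6888 units


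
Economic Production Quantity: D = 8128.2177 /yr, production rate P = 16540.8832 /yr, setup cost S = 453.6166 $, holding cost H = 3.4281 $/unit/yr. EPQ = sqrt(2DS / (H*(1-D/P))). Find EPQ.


1 - D/P = 1 - 0.4914 = 0.5086
H*(1-D/P) = 1.7435
2DS = 7374188.9543
EPQ = sqrt(4229469.0714) = 2056.5673

2056.5673 units


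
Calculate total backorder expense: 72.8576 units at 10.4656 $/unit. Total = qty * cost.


Total = 72.8576 * 10.4656 = 762.4985

762.4985 $


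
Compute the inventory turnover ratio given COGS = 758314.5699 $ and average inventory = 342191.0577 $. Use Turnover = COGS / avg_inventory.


Turnover = 758314.5699 / 342191.0577 = 2.2161

2.2161


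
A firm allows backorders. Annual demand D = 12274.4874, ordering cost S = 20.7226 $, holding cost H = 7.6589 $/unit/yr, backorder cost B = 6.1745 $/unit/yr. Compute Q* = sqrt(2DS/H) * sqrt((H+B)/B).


sqrt(2DS/H) = 257.7244
sqrt((H+B)/B) = 1.4968
Q* = 257.7244 * 1.4968 = 385.7618

385.7618 units


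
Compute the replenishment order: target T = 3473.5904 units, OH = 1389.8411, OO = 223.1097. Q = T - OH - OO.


Inventory position = OH + OO = 1389.8411 + 223.1097 = 1612.9508
Q = 3473.5904 - 1612.9508 = 1860.6396

1860.6396 units


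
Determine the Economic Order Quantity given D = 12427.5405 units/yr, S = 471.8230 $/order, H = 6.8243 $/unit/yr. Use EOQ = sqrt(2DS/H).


2*D*S = 2 * 12427.5405 * 471.8230 = 11727198.8827
2*D*S/H = 1718447.1495
EOQ = sqrt(1718447.1495) = 1310.8956

1310.8956 units


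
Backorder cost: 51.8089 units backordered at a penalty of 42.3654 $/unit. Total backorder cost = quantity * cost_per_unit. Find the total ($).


Total = 51.8089 * 42.3654 = 2194.9048

2194.9048 $


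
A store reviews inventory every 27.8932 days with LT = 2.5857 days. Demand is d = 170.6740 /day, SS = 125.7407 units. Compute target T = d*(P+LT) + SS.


P + LT = 30.4789
d*(P+LT) = 170.6740 * 30.4789 = 5201.9558
T = 5201.9558 + 125.7407 = 5327.6965

5327.6965 units


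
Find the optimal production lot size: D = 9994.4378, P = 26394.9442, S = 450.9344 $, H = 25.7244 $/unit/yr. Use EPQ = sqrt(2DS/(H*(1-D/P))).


1 - D/P = 1 - 0.3786 = 0.6214
H*(1-D/P) = 15.9839
2DS = 9013671.6254
EPQ = sqrt(563923.2086) = 750.9482

750.9482 units


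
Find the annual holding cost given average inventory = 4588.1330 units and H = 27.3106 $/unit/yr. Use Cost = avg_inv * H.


Cost = 4588.1330 * 27.3106 = 125304.6651

125304.6651 $/yr


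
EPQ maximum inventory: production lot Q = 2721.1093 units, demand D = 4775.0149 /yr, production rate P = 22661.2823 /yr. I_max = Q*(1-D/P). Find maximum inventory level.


D/P = 0.2107
1 - D/P = 0.7893
I_max = 2721.1093 * 0.7893 = 2147.7376

2147.7376 units


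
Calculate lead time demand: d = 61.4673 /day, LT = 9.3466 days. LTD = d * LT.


LTD = 61.4673 * 9.3466 = 574.5103

574.5103 units


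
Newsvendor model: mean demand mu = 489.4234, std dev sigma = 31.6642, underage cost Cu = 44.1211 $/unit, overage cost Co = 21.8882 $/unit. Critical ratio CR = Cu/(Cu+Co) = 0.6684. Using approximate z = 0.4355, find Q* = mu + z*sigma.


CR = Cu/(Cu+Co) = 44.1211/(44.1211+21.8882) = 0.6684
z = 0.4355
Q* = 489.4234 + 0.4355 * 31.6642 = 503.2132

503.2132 units


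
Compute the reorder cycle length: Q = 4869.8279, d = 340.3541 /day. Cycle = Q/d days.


Cycle = 4869.8279 / 340.3541 = 14.3081

14.3081 days


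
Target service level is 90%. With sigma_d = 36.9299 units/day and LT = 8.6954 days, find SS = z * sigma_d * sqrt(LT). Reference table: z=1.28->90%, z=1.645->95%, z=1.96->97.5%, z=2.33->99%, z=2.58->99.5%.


From the table, SL = 90% corresponds to z = 1.28
sqrt(LT) = sqrt(8.6954) = 2.9488
SS = 1.28 * 36.9299 * 2.9488 = 139.3904

139.3904 units


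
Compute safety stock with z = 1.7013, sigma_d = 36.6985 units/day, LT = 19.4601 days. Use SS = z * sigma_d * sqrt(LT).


sqrt(LT) = sqrt(19.4601) = 4.4114
SS = 1.7013 * 36.6985 * 4.4114 = 275.4240

275.4240 units


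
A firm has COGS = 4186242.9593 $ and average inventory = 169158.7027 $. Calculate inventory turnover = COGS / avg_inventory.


Turnover = 4186242.9593 / 169158.7027 = 24.7474

24.7474


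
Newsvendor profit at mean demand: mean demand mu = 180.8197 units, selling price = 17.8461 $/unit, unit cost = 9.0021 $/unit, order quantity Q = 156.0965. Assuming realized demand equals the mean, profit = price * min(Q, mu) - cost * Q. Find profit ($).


Sales at mu = min(156.0965, 180.8197) = 156.0965
Revenue = 17.8461 * 156.0965 = 2785.7137
Total cost = 9.0021 * 156.0965 = 1405.1963
Profit = 2785.7137 - 1405.1963 = 1380.5174

1380.5174 $


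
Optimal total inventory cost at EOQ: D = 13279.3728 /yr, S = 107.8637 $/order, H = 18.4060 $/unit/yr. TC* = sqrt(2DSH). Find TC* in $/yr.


2*D*S*H = 52728120.3945
TC* = sqrt(52728120.3945) = 7261.4131

7261.4131 $/yr


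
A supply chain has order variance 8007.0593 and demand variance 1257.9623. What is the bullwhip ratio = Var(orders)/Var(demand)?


BW = 8007.0593 / 1257.9623 = 6.3651

6.3651


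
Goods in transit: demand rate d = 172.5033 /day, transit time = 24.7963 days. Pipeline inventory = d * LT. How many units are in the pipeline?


Pipeline = 172.5033 * 24.7963 = 4277.4436

4277.4436 units


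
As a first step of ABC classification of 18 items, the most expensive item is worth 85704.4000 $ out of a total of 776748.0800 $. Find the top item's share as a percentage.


Top item = 85704.4000
Total = 776748.0800
Percentage = 85704.4000 / 776748.0800 * 100 = 11.0337

11.0337%


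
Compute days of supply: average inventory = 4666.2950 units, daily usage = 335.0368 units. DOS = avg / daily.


DOS = 4666.2950 / 335.0368 = 13.9277

13.9277 days


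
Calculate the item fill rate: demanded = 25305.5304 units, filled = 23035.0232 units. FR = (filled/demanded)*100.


FR = 23035.0232 / 25305.5304 * 100 = 91.0276

91.0276%


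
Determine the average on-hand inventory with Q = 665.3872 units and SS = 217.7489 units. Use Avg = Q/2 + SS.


Q/2 = 332.6936
Avg = 332.6936 + 217.7489 = 550.4425

550.4425 units


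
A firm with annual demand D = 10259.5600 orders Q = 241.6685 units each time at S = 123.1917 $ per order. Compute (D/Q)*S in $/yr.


Number of orders = D/Q = 42.4530
Cost = 42.4530 * 123.1917 = 5229.8609

5229.8609 $/yr


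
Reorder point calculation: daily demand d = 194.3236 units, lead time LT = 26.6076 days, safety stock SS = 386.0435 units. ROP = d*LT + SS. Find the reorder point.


d*LT = 194.3236 * 26.6076 = 5170.4846
ROP = 5170.4846 + 386.0435 = 5556.5281

5556.5281 units


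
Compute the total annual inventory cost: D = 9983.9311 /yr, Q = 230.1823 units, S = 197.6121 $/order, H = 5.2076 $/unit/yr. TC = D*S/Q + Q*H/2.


Ordering cost = D*S/Q = 8571.2307
Holding cost = Q*H/2 = 599.3487
TC = 8571.2307 + 599.3487 = 9170.5793

9170.5793 $/yr


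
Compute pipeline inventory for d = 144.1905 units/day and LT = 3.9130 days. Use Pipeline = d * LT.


Pipeline = 144.1905 * 3.9130 = 564.2174

564.2174 units


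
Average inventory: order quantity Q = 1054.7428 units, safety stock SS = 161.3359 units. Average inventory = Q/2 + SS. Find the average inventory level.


Q/2 = 527.3714
Avg = 527.3714 + 161.3359 = 688.7073

688.7073 units


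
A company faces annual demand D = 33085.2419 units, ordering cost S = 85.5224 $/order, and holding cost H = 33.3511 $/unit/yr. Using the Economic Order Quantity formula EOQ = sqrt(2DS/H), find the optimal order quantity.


2*D*S = 2 * 33085.2419 * 85.5224 = 5659058.5837
2*D*S/H = 169681.3174
EOQ = sqrt(169681.3174) = 411.9239

411.9239 units


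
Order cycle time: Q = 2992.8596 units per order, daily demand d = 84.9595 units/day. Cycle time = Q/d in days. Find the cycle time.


Cycle = 2992.8596 / 84.9595 = 35.2269

35.2269 days


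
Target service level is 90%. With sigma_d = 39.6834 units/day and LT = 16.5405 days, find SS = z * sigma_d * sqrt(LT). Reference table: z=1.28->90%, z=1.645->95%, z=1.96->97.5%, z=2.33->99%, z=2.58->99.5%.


From the table, SL = 90% corresponds to z = 1.28
sqrt(LT) = sqrt(16.5405) = 4.0670
SS = 1.28 * 39.6834 * 4.0670 = 206.5823

206.5823 units
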